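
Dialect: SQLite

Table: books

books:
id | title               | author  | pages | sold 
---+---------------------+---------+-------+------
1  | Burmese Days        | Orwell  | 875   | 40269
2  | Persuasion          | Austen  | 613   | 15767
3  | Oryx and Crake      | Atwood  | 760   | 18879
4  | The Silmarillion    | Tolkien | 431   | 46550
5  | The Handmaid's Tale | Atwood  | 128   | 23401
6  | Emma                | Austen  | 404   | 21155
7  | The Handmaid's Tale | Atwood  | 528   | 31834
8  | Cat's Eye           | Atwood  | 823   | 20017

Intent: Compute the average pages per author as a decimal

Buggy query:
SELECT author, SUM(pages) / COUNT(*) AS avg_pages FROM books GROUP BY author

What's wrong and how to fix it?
Bug: Both operands are integers, so '/' performs integer division and truncates

Fix: Cast one side to REAL so the division keeps the fractional part

Corrected query:
SELECT author, SUM(pages) * 1.0 / COUNT(*) AS avg_pages FROM books GROUP BY author

Result:
author  | avg_pages
--------+----------
Atwood  | 559.75   
Austen  | 508.5    
Orwell  | 875      
Tolkien | 431      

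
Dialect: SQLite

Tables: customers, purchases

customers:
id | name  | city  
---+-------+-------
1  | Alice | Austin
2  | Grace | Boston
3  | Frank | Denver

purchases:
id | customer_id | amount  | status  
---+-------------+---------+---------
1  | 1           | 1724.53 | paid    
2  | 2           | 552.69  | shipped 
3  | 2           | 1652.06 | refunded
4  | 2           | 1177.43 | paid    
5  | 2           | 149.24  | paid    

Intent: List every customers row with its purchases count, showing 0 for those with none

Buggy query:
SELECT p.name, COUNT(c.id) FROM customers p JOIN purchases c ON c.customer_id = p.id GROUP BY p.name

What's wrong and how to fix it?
Bug: INNER JOIN drops customers rows that have no matching purchases rows

Fix: Switch to LEFT JOIN to retain unmatched parent rows

Corrected query:
SELECT p.name, COUNT(c.id) FROM customers p LEFT JOIN purchases c ON c.customer_id = p.id GROUP BY p.name

Result:
name  | COUNT(c.id)
------+------------
Alice | 1          
Frank | 0          
Grace | 4          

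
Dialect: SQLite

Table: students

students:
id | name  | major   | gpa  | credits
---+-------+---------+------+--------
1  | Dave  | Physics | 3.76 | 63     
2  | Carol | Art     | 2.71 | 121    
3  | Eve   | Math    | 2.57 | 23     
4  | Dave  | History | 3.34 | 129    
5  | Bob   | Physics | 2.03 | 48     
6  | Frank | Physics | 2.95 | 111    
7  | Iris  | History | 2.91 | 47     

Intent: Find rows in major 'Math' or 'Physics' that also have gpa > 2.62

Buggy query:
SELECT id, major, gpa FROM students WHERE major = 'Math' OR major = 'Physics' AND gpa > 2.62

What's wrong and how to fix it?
Bug: AND binds tighter than OR, so this parses as major = 'Math' OR (major = 'Physics' AND gpa > 2.62)

Fix: Group the OR with parentheses (or use IN), then AND the threshold

Corrected query:
SELECT id, major, gpa FROM students WHERE (major = 'Math' OR major = 'Physics') AND gpa > 2.62

Result:
id | major   | gpa 
---+---------+-----
1  | Physics | 3.76
6  | Physics | 2.95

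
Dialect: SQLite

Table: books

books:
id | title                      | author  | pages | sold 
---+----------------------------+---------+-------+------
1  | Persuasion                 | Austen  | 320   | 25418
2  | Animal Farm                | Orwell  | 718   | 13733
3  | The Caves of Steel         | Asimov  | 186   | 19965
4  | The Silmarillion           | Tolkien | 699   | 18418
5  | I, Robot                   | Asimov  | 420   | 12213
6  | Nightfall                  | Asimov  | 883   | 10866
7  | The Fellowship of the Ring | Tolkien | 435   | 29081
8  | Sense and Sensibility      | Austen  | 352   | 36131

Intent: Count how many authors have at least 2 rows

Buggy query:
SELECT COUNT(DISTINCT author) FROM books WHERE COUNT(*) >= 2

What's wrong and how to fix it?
Bug: WHERE filters individual rows, not groups, so a group-level COUNT is invalid there

Fix: Use a subquery that GROUPs and filters with HAVING, then count its rows

Corrected query:
SELECT COUNT(*) FROM (SELECT author FROM books GROUP BY author HAVING COUNT(*) >= 2)

Result:
COUNT(*)
--------
3       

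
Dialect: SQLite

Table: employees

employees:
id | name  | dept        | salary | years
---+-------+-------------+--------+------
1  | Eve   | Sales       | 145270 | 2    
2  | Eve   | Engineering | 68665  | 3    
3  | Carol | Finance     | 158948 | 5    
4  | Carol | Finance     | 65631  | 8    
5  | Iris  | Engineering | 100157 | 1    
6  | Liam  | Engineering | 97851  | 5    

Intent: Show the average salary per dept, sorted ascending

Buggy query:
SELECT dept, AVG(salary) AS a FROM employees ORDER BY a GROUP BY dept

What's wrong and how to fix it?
Bug: ORDER BY appears before GROUP BY; SQL clause order requires GROUP BY first

Fix: Move ORDER BY to the end, after GROUP BY

Corrected query:
SELECT dept, AVG(salary) AS a FROM employees GROUP BY dept ORDER BY a

Result:
dept        | a       
------------+---------
Engineering | 88891   
Finance     | 112289.5
Sales       | 145270  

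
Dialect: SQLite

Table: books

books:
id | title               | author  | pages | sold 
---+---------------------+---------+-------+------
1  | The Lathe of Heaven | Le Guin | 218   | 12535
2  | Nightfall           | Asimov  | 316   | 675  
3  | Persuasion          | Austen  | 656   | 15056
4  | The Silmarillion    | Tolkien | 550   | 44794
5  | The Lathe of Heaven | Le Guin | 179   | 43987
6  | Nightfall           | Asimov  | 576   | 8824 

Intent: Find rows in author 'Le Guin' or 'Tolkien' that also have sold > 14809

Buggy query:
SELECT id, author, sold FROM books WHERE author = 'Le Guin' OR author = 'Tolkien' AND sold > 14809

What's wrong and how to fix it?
Bug: Without parentheses, AND is evaluated before OR, so the sold filter only applies to the 'Tolkien' branch

Fix: Group the OR with parentheses (or use IN), then AND the threshold

Corrected query:
SELECT id, author, sold FROM books WHERE (author = 'Le Guin' OR author = 'Tolkien') AND sold > 14809

Result:
id | author  | sold 
---+---------+------
4  | Tolkien | 44794
5  | Le Guin | 43987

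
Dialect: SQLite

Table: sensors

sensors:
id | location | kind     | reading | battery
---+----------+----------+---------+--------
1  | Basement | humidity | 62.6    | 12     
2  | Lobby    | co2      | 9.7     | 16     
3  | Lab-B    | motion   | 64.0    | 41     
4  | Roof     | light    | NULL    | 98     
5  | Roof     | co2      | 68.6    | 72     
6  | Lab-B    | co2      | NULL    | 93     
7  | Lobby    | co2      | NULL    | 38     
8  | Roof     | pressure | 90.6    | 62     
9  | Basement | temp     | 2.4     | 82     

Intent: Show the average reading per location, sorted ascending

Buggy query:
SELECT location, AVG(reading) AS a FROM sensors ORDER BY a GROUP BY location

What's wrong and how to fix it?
Bug: GROUP BY must precede ORDER BY

Fix: Move ORDER BY to the end, after GROUP BY

Corrected query:
SELECT location, AVG(reading) AS a FROM sensors GROUP BY location ORDER BY a

Result:
location | a   
---------+-----
Lobby    | 9.7 
Basement | 32.5
Lab-B    | 64  
Roof     | 79.6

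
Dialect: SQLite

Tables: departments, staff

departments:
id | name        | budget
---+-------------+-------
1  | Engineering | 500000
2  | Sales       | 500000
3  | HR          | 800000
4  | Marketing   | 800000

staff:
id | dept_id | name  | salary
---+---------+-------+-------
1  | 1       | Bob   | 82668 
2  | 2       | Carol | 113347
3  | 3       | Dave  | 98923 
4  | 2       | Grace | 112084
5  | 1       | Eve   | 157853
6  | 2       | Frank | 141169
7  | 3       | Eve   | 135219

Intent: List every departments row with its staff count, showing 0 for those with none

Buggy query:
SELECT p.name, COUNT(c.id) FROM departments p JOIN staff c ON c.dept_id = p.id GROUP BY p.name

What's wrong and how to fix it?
Bug: INNER JOIN drops departments rows that have no matching staff rows

Fix: Use LEFT JOIN so parents without children still appear (COUNT(c.id) gives 0)

Corrected query:
SELECT p.name, COUNT(c.id) FROM departments p LEFT JOIN staff c ON c.dept_id = p.id GROUP BY p.name

Result:
name        | COUNT(c.id)
------------+------------
Engineering | 2          
HR          | 2          
Marketing   | 0          
Sales       | 3          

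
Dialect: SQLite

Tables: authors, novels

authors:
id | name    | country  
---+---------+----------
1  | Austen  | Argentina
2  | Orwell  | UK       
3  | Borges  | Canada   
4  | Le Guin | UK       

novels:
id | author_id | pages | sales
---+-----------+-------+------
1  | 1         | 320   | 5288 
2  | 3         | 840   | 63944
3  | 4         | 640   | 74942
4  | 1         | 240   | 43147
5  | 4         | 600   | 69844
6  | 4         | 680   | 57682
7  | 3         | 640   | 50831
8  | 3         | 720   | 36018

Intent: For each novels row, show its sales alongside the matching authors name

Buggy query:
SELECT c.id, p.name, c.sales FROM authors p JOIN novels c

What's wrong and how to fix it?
Bug: Missing join condition: each novels row is matched to all authors rows instead of just its own

Fix: Add ON c.author_id = p.id to the JOIN

Corrected query:
SELECT c.id, p.name, c.sales FROM authors p JOIN novels c ON c.author_id = p.id

Result:
id | name    | sales
---+---------+------
1  | Austen  | 5288 
2  | Borges  | 63944
3  | Le Guin | 74942
4  | Austen  | 43147
5  | Le Guin | 69844
6  | Le Guin | 57682
7  | Borges  | 50831
8  | Borges  | 36018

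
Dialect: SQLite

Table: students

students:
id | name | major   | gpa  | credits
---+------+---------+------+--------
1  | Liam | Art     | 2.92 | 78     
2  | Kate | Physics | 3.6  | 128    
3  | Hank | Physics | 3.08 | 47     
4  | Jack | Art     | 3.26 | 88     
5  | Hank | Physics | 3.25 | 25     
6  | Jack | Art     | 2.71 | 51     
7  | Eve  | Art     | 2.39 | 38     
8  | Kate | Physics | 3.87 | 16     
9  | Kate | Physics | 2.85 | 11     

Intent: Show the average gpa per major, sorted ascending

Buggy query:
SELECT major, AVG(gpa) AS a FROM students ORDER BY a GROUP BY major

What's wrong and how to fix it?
Bug: ORDER BY appears before GROUP BY; SQL clause order requires GROUP BY first

Fix: Reorder: SELECT … FROM … GROUP BY … ORDER BY …

Corrected query:
SELECT major, AVG(gpa) AS a FROM students GROUP BY major ORDER BY a

Result:
major   | a   
--------+-----
Art     | 2.82
Physics | 3.33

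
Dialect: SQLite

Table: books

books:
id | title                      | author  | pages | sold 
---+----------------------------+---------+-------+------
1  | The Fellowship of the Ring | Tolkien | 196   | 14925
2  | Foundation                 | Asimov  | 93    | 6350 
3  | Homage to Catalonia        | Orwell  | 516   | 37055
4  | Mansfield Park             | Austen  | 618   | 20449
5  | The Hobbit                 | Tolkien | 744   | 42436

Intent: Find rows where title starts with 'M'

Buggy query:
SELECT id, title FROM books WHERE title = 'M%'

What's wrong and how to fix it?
Bug: '=' compares the literal string including the % character; pattern matching needs LIKE

Fix: Replace '=' with LIKE so 'M%' is treated as a pattern

Corrected query:
SELECT id, title FROM books WHERE title LIKE 'M%'

Result:
id | title         
---+---------------
4  | Mansfield Park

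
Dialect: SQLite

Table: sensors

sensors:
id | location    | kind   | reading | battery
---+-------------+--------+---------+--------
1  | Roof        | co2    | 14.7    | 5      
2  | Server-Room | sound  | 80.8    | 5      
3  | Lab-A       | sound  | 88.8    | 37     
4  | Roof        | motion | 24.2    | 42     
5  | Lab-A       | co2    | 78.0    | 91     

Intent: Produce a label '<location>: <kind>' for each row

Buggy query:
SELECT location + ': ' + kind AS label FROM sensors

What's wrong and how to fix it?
Bug: SQLite uses || for string concatenation; + coerces text to numbers (yielding 0)

Fix: Replace + with || to concatenate text

Corrected query:
SELECT location || ': ' || kind AS label FROM sensors

Result:
label             
------------------
Roof: co2         
Server-Room: sound
Lab-A: sound      
Roof: motion      
Lab-A: co2        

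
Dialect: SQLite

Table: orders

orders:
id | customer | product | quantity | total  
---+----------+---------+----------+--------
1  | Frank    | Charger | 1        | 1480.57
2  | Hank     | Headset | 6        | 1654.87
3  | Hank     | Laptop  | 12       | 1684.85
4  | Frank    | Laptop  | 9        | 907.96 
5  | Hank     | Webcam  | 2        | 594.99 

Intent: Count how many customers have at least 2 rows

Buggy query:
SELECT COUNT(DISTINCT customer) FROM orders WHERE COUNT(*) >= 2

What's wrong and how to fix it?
Bug: COUNT(*) cannot appear in WHERE; the per-group count doesn't exist yet

Fix: Use a subquery that GROUPs and filters with HAVING, then count its rows

Corrected query:
SELECT COUNT(*) FROM (SELECT customer FROM orders GROUP BY customer HAVING COUNT(*) >= 2)

Result:
COUNT(*)
--------
2       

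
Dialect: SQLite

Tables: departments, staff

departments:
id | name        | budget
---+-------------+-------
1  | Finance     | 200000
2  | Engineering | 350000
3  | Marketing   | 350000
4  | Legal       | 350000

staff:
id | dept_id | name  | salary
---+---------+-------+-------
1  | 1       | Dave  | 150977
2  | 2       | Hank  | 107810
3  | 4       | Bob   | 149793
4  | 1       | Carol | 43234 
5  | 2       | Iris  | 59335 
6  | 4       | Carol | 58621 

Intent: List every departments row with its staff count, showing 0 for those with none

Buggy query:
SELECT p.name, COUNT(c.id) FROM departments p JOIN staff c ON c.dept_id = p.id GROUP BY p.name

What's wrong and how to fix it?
Bug: An inner join excludes parents with zero children

Fix: Switch to LEFT JOIN to retain unmatched parent rows

Corrected query:
SELECT p.name, COUNT(c.id) FROM departments p LEFT JOIN staff c ON c.dept_id = p.id GROUP BY p.name

Result:
name        | COUNT(c.id)
------------+------------
Engineering | 2          
Finance     | 2          
Legal       | 2          
Marketing   | 0          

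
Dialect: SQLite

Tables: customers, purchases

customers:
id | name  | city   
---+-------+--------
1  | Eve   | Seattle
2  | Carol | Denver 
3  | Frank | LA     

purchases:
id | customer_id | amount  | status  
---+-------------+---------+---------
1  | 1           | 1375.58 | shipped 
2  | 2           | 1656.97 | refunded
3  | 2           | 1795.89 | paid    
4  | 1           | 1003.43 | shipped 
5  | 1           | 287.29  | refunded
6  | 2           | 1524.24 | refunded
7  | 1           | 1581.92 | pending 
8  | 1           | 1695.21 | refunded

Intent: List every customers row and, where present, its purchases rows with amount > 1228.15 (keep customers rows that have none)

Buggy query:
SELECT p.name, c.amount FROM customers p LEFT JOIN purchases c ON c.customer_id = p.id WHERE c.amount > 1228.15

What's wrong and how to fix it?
Bug: A WHERE condition on the right-hand table after LEFT JOIN drops unmatched parents

Fix: Move the right-table condition into the ON clause so unmatched parents are kept

Corrected query:
SELECT p.name, c.amount FROM customers p LEFT JOIN purchases c ON c.customer_id = p.id AND c.amount > 1228.15

Result:
name  | amount 
------+--------
Eve   | 1375.58
Eve   | 1581.92
Eve   | 1695.21
Carol | 1524.24
Carol | 1656.97
Carol | 1795.89
Frank | NULL   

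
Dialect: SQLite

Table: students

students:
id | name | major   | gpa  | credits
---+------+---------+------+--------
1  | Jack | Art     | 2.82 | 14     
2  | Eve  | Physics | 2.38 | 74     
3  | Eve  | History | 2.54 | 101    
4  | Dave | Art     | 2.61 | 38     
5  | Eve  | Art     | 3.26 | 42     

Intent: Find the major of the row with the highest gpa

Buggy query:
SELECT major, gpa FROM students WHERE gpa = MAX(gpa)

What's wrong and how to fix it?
Bug: MAX(gpa) is an aggregate and cannot be used directly in WHERE

Fix: Wrap MAX in a scalar subquery so WHERE compares against a single value

Corrected query:
SELECT major, gpa FROM students WHERE gpa = (SELECT MAX(gpa) FROM students)

Result:
major | gpa 
------+-----
Art   | 3.26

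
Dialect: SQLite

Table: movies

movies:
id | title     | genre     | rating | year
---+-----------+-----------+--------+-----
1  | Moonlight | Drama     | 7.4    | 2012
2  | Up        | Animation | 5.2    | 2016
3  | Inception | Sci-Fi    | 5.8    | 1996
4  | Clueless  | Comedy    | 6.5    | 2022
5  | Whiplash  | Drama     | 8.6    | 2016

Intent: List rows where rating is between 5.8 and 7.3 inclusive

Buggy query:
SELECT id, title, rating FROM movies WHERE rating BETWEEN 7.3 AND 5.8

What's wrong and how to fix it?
Bug: The bounds are reversed; BETWEEN a AND b requires a <= b to match anything

Fix: Swap the bounds so the smaller value comes first

Corrected query:
SELECT id, title, rating FROM movies WHERE rating BETWEEN 5.8 AND 7.3

Result:
id | title     | rating
---+-----------+-------
3  | Inception | 5.8   
4  | Clueless  | 6.5   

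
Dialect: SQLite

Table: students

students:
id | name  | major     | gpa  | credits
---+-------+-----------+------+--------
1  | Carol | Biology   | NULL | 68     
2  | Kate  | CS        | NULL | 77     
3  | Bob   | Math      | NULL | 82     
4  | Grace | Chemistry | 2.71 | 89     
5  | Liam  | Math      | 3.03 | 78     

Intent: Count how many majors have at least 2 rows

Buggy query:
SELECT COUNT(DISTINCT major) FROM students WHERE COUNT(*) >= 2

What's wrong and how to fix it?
Bug: WHERE filters individual rows, not groups, so a group-level COUNT is invalid there

Fix: Group first with HAVING COUNT(*) >= 2, then COUNT the resulting groups

Corrected query:
SELECT COUNT(*) FROM (SELECT major FROM students GROUP BY major HAVING COUNT(*) >= 2)

Result:
COUNT(*)
--------
1       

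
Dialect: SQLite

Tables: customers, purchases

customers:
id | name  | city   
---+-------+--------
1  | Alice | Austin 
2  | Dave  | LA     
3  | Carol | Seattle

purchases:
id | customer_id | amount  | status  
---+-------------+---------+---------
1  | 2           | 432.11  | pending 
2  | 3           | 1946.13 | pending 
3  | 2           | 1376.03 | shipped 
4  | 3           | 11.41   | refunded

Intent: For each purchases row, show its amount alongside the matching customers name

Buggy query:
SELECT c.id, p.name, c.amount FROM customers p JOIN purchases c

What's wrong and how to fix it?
Bug: JOIN with no ON clause produces a cartesian product; every purchases row pairs with every customers row

Fix: Add ON c.customer_id = p.id to the JOIN

Corrected query:
SELECT c.id, p.name, c.amount FROM customers p JOIN purchases c ON c.customer_id = p.id

Result:
id | name  | amount 
---+-------+--------
1  | Dave  | 432.11 
2  | Carol | 1946.13
3  | Dave  | 1376.03
4  | Carol | 11.41  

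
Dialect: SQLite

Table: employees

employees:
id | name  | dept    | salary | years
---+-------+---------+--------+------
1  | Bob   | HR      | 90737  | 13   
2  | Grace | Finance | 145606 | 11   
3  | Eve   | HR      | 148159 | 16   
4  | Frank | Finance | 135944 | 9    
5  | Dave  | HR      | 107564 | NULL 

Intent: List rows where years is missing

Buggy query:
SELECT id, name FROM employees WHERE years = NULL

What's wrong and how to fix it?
Bug: '= NULL' is always unknown in SQL three-valued logic, so no rows match

Fix: Replace '= NULL' with 'IS NULL'

Corrected query:
SELECT id, name FROM employees WHERE years IS NULL

Result:
id | name
---+-----
5  | Dave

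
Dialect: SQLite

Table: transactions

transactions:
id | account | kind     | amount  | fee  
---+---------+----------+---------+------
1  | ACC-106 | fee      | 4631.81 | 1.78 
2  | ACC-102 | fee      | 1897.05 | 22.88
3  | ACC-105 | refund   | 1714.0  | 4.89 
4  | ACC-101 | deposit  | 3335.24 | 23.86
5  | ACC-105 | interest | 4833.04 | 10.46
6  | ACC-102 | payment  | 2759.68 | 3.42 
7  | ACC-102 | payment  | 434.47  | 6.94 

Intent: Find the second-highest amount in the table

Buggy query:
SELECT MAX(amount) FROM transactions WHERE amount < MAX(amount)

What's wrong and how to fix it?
Bug: MAX(amount) on the right of the comparison is an aggregate-in-WHERE error

Fix: Put the inner MAX in a scalar subquery

Corrected query:
SELECT MAX(amount) FROM transactions WHERE amount < (SELECT MAX(amount) FROM transactions)

Result:
MAX(amount)
-----------
4631.81    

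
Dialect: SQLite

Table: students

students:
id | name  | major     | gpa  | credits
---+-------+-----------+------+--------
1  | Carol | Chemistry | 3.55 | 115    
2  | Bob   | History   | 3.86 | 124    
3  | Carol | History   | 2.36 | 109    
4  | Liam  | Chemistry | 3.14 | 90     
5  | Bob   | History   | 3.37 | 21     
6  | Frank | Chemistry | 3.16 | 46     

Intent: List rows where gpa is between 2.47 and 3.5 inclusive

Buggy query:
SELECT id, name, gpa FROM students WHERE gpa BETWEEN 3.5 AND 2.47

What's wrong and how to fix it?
Bug: The bounds are reversed; BETWEEN a AND b requires a <= b to match anything

Fix: Swap the bounds so the smaller value comes first

Corrected query:
SELECT id, name, gpa FROM students WHERE gpa BETWEEN 2.47 AND 3.5

Result:
id | name  | gpa 
---+-------+-----
4  | Liam  | 3.14
5  | Bob   | 3.37
6  | Frank | 3.16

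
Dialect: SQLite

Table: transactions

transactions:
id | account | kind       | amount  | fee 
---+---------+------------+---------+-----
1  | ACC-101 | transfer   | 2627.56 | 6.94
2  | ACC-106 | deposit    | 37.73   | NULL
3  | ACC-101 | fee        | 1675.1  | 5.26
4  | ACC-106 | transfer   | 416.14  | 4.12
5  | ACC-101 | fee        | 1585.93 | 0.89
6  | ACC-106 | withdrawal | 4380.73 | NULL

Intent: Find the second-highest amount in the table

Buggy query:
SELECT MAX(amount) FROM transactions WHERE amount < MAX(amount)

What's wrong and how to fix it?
Bug: MAX(amount) on the right of the comparison is an aggregate-in-WHERE error

Fix: Put the inner MAX in a scalar subquery

Corrected query:
SELECT MAX(amount) FROM transactions WHERE amount < (SELECT MAX(amount) FROM transactions)

Result:
MAX(amount)
-----------
2627.56    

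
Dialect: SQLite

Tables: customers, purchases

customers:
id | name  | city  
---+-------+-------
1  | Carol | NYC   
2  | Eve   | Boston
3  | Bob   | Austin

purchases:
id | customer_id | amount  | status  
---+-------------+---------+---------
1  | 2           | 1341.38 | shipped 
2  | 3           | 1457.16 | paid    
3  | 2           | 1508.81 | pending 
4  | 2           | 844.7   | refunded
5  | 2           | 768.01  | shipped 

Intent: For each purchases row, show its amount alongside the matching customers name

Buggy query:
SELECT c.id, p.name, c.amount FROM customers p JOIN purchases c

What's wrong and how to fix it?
Bug: Missing join condition: each purchases row is matched to all customers rows instead of just its own

Fix: Specify the join condition linking the foreign key to the parent id

Corrected query:
SELECT c.id, p.name, c.amount FROM customers p JOIN purchases c ON c.customer_id = p.id

Result:
id | name | amount 
---+------+--------
1  | Eve  | 1341.38
2  | Bob  | 1457.16
3  | Eve  | 1508.81
4  | Eve  | 844.7  
5  | Eve  | 768.01 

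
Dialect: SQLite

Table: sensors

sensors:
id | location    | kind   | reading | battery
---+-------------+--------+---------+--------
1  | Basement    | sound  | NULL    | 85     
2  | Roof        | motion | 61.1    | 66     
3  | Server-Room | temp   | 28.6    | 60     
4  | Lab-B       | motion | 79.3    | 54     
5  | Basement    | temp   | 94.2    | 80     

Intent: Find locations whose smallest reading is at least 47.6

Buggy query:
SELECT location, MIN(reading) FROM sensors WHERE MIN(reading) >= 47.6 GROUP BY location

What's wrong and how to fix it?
Bug: MIN() in WHERE is a misuse of aggregate

Fix: Use HAVING for the per-group MIN condition

Corrected query:
SELECT location, MIN(reading) FROM sensors GROUP BY location HAVING MIN(reading) >= 47.6

Result:
location | MIN(reading)
---------+-------------
Basement | 94.2        
Lab-B    | 79.3        
Roof     | 61.1        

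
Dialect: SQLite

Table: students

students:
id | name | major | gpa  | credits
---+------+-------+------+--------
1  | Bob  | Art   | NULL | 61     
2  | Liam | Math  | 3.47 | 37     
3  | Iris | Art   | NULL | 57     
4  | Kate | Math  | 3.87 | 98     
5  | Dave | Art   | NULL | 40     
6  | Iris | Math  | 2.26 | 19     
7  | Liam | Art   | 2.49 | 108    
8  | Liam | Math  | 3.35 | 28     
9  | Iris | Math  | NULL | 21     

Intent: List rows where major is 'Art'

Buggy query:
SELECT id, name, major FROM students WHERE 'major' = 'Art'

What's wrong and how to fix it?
Bug: 'major' in single quotes is a string literal, not the column; the comparison is literal-vs-literal and never true

Fix: Remove the quotes around the column name (or use double quotes for an identifier)

Corrected query:
SELECT id, name, major FROM students WHERE major = 'Art'

Result:
id | name | major
---+------+------
1  | Bob  | Art  
3  | Iris | Art  
5  | Dave | Art  
7  | Liam | Art  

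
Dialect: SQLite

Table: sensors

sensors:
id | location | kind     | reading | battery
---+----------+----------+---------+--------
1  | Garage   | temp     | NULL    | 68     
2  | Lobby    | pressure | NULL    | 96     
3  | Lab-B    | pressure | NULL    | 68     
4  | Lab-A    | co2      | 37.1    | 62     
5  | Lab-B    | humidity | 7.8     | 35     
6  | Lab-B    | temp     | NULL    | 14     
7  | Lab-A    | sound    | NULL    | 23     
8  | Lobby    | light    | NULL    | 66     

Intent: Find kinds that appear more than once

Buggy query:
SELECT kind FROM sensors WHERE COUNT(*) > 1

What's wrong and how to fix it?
Bug: COUNT(*) is an aggregate and cannot be used in WHERE

Fix: Group first, then use HAVING for the count condition

Corrected query:
SELECT kind FROM sensors GROUP BY kind HAVING COUNT(*) > 1

Result:
kind    
--------
pressure
temp    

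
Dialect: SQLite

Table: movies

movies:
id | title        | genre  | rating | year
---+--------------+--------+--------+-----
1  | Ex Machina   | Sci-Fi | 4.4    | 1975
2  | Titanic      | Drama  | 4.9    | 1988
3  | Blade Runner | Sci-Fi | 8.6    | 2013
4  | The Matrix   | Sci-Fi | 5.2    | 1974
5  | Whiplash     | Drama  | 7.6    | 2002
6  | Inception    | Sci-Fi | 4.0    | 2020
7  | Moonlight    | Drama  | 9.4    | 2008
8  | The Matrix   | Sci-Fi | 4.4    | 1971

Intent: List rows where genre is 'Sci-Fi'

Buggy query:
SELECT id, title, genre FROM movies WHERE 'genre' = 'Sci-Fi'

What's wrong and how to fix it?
Bug: Single quotes denote string literals in SQL; the column name is being compared as a constant string

Fix: Reference the column as genre without single quotes

Corrected query:
SELECT id, title, genre FROM movies WHERE genre = 'Sci-Fi'

Result:
id | title        | genre 
---+--------------+-------
1  | Ex Machina   | Sci-Fi
3  | Blade Runner | Sci-Fi
4  | The Matrix   | Sci-Fi
6  | Inception    | Sci-Fi
8  | The Matrix   | Sci-Fi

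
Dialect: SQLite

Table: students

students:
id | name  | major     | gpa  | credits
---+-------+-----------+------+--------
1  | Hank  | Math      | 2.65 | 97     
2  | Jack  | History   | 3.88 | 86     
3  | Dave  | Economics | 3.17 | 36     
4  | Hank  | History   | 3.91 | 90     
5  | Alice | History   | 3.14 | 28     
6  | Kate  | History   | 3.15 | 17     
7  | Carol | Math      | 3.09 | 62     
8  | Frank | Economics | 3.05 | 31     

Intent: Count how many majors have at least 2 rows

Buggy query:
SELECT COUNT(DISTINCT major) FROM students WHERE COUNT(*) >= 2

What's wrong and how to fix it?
Bug: COUNT(*) cannot appear in WHERE; the per-group count doesn't exist yet

Fix: Group first with HAVING COUNT(*) >= 2, then COUNT the resulting groups

Corrected query:
SELECT COUNT(*) FROM (SELECT major FROM students GROUP BY major HAVING COUNT(*) >= 2)

Result:
COUNT(*)
--------
3       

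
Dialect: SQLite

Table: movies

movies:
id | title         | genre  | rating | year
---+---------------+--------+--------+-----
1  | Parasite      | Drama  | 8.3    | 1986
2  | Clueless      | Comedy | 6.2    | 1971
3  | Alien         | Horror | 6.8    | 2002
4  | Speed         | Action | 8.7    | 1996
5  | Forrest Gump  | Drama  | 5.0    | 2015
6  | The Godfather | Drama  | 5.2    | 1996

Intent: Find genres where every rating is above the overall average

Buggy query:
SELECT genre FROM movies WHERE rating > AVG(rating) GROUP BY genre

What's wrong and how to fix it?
Bug: WHERE evaluates per row before aggregation, so AVG() is unavailable

Fix: Compute the overall average in a scalar subquery and compare each group's MIN against it in HAVING

Corrected query:
SELECT genre FROM movies GROUP BY genre HAVING MIN(rating) > (SELECT AVG(rating) FROM movies)

Result:
genre 
------
Action
Horror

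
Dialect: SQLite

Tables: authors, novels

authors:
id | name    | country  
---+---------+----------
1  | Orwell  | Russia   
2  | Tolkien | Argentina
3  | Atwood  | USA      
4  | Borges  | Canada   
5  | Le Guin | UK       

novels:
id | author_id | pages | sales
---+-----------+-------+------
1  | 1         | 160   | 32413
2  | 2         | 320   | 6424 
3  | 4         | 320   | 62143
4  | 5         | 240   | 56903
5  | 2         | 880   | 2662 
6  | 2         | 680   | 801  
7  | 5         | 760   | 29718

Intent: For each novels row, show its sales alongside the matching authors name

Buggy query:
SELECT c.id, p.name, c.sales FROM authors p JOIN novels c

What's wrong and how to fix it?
Bug: Missing join condition: each novels row is matched to all authors rows instead of just its own

Fix: Specify the join condition linking the foreign key to the parent id

Corrected query:
SELECT c.id, p.name, c.sales FROM authors p JOIN novels c ON c.author_id = p.id

Result:
id | name    | sales
---+---------+------
1  | Orwell  | 32413
2  | Tolkien | 6424 
3  | Borges  | 62143
4  | Le Guin | 56903
5  | Tolkien | 2662 
6  | Tolkien | 801  
7  | Le Guin | 29718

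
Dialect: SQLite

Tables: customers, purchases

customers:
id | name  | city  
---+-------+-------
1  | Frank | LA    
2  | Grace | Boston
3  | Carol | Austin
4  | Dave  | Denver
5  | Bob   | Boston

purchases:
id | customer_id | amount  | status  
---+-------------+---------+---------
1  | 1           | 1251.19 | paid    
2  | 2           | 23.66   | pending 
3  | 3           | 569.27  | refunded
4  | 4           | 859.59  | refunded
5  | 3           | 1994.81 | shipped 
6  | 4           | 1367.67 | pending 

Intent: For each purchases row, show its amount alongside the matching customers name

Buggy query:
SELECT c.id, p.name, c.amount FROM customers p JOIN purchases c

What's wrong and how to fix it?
Bug: JOIN with no ON clause produces a cartesian product; every purchases row pairs with every customers row

Fix: Add ON c.customer_id = p.id to the JOIN

Corrected query:
SELECT c.id, p.name, c.amount FROM customers p JOIN purchases c ON c.customer_id = p.id

Result:
id | name  | amount 
---+-------+--------
1  | Frank | 1251.19
2  | Grace | 23.66  
3  | Carol | 569.27 
4  | Dave  | 859.59 
5  | Carol | 1994.81
6  | Dave  | 1367.67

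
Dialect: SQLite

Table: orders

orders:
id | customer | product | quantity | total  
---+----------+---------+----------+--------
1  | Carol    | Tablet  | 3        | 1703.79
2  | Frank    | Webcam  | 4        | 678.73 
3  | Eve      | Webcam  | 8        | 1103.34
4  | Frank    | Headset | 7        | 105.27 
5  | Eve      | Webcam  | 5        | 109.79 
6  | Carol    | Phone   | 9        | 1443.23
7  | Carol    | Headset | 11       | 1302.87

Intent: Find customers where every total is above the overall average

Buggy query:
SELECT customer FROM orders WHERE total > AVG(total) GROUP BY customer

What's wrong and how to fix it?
Bug: WHERE evaluates per row before aggregation, so AVG() is unavailable

Fix: Use a subquery for AVG and a HAVING MIN(...) filter so the condition holds for every row in the group

Corrected query:
SELECT customer FROM orders GROUP BY customer HAVING MIN(total) > (SELECT AVG(total) FROM orders)

Result:
customer
--------
Carol   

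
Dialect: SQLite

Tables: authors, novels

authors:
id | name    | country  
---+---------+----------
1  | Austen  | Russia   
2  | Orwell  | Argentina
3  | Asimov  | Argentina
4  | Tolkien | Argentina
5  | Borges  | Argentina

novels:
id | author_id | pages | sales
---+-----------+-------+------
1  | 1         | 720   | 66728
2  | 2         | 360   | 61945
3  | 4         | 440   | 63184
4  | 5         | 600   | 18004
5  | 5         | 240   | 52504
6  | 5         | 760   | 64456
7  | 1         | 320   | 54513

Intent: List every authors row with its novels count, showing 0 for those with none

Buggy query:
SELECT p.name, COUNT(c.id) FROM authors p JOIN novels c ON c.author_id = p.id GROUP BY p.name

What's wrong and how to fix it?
Bug: An inner join excludes parents with zero children

Fix: Use LEFT JOIN so parents without children still appear (COUNT(c.id) gives 0)

Corrected query:
SELECT p.name, COUNT(c.id) FROM authors p LEFT JOIN novels c ON c.author_id = p.id GROUP BY p.name

Result:
name    | COUNT(c.id)
--------+------------
Asimov  | 0          
Austen  | 2          
Borges  | 3          
Orwell  | 1          
Tolkien | 1          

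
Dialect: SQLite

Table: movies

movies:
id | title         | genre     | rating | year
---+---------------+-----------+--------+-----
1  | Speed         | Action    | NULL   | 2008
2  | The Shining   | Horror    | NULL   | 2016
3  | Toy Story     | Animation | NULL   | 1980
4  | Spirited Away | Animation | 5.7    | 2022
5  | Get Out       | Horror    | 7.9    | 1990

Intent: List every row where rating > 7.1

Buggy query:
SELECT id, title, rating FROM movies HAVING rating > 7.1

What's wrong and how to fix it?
Bug: This is a non-aggregate query (no GROUP BY, no aggregates), so in SQLite the HAVING clause is invalid here; a row-level condition belongs in WHERE

Fix: Use WHERE for row-level filtering

Corrected query:
SELECT id, title, rating FROM movies WHERE rating > 7.1

Result:
id | title   | rating
---+---------+-------
5  | Get Out | 7.9   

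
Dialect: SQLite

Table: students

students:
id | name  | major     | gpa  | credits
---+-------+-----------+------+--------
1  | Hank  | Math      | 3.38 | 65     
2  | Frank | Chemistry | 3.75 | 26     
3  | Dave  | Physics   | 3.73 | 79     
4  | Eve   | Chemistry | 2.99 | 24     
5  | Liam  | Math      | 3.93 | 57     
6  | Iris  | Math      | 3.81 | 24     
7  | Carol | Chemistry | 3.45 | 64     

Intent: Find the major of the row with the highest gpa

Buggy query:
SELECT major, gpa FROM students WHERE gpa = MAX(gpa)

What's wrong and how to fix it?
Bug: MAX(gpa) is an aggregate and cannot be used directly in WHERE

Fix: Use a subquery: WHERE gpa = (SELECT MAX(gpa) FROM students)

Corrected query:
SELECT major, gpa FROM students WHERE gpa = (SELECT MAX(gpa) FROM students)

Result:
major | gpa 
------+-----
Math  | 3.93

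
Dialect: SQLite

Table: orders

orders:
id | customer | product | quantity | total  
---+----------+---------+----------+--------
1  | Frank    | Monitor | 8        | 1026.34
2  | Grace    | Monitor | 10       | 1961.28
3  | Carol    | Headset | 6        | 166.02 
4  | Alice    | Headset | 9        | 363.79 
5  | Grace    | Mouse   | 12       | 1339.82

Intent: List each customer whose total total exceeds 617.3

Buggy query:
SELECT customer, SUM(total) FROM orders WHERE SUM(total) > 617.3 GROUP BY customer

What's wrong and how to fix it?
Bug: SUM(total) is an aggregate, but WHERE filters rows before aggregation

Fix: Use HAVING (which filters groups after aggregation) instead of WHERE

Corrected query:
SELECT customer, SUM(total) FROM orders GROUP BY customer HAVING SUM(total) > 617.3

Result:
customer | SUM(total)
---------+-----------
Frank    | 1026.34   
Grace    | 3301.1    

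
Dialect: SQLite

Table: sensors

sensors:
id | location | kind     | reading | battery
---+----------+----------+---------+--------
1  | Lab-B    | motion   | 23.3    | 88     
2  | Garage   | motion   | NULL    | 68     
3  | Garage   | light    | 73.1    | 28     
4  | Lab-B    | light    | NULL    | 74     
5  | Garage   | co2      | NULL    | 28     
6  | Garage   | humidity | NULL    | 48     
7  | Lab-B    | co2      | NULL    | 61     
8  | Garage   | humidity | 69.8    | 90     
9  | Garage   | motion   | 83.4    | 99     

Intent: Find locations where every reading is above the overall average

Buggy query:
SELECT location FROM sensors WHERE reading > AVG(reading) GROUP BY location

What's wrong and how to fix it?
Bug: AVG() is an aggregate; it can't sit directly in WHERE

Fix: Compute the overall average in a scalar subquery and compare each group's MIN against it in HAVING

Corrected query:
SELECT location FROM sensors GROUP BY location HAVING MIN(reading) > (SELECT AVG(reading) FROM sensors)

Result:
location
--------
Garage  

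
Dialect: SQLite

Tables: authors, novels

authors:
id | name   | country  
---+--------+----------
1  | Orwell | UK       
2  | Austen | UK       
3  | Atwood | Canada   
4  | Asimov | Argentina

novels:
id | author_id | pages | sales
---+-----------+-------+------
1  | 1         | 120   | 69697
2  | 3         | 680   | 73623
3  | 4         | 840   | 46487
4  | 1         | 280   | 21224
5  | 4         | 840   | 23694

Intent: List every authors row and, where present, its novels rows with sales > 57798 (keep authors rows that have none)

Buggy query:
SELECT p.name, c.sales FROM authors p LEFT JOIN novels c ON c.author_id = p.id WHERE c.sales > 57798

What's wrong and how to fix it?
Bug: Filtering c.sales in WHERE discards the NULL rows produced by LEFT JOIN, turning it into an inner join

Fix: Put 'c.sales > 57798' in the JOIN's ON clause instead of WHERE

Corrected query:
SELECT p.name, c.sales FROM authors p LEFT JOIN novels c ON c.author_id = p.id AND c.sales > 57798

Result:
name   | sales
-------+------
Orwell | 69697
Austen | NULL 
Atwood | 73623
Asimov | NULL 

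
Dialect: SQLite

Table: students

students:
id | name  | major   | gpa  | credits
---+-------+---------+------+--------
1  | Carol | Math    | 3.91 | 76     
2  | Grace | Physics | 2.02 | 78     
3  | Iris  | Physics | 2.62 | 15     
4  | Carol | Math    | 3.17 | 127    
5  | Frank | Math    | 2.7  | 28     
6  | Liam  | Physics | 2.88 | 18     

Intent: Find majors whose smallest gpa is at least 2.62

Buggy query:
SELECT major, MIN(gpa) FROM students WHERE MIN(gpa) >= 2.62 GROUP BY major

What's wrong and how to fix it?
Bug: Aggregates like MIN are computed per group after WHERE runs

Fix: Use HAVING for the per-group MIN condition

Corrected query:
SELECT major, MIN(gpa) FROM students GROUP BY major HAVING MIN(gpa) >= 2.62

Result:
major | MIN(gpa)
------+---------
Math  | 2.7     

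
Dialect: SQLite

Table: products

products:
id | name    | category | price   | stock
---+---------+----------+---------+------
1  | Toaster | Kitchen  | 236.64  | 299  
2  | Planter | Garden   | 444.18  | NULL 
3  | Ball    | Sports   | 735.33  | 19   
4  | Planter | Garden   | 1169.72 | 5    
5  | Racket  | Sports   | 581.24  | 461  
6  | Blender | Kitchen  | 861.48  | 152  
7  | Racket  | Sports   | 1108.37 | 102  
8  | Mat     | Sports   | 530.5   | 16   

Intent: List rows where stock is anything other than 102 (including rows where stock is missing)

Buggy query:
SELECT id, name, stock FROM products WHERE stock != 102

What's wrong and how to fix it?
Bug: 'stock != 102' is unknown when stock is NULL, so NULL rows are silently excluded

Fix: Add an explicit OR stock IS NULL to include the missing-value rows

Corrected query:
SELECT id, name, stock FROM products WHERE stock != 102 OR stock IS NULL

Result:
id | name    | stock
---+---------+------
1  | Toaster | 299  
2  | Planter | NULL 
3  | Ball    | 19   
4  | Planter | 5    
5  | Racket  | 461  
6  | Blender | 152  
8  | Mat     | 16   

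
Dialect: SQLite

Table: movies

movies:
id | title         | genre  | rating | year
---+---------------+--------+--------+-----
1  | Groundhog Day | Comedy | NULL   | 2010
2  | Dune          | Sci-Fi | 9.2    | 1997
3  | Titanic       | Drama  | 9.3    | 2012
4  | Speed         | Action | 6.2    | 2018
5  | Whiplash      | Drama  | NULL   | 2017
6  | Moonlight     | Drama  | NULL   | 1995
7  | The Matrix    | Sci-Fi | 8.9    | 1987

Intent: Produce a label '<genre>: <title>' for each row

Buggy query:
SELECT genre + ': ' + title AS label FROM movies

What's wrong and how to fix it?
Bug: '+' is numeric addition; on text columns SQLite converts them to 0 instead of concatenating

Fix: Replace + with || to concatenate text

Corrected query:
SELECT genre || ': ' || title AS label FROM movies

Result:
label                
---------------------
Comedy: Groundhog Day
Sci-Fi: Dune         
Drama: Titanic       
Action: Speed        
Drama: Whiplash      
Drama: Moonlight     
Sci-Fi: The Matrix   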